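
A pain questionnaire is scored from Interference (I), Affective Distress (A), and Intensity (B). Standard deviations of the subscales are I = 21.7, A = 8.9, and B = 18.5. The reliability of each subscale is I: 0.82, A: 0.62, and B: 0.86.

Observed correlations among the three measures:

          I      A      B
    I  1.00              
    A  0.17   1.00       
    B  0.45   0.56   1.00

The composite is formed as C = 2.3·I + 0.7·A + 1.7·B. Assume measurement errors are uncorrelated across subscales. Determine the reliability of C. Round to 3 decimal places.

0.886

Var(C) = 2.3²·21.7² + 0.7²·8.9² + 1.7²·18.5² + 2·[1.61·21.7·8.9·0.17 + 3.91·21.7·18.5·0.45 + 1.19·8.9·18.5·0.56] = 3518.92 + 1737.87 = 5256.79.
Under uncorrelated errors the observed covariances equal the true-score covariances, so only the own-variance terms attenuate.
True-score variance = [2.3²·21.7²·0.82 + 0.7²·8.9²·0.62 + 1.7²·18.5²·0.86] + 1737.87 = 2917.32 + 1737.87 = 4655.19.
Reliability = 4655.19 / 5256.79 = 0.886.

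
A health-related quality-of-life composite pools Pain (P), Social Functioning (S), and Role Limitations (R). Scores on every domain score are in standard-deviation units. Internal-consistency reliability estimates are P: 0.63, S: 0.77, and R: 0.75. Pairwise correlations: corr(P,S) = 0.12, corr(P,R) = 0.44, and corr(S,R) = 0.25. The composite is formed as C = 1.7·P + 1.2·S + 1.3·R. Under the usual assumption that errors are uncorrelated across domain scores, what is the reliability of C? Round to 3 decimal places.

0.803

Var(C) = 1.7² + 1.2² + 1.3² + 2·[2.04·0.12 + 2.21·0.44 + 1.56·0.25] = 6.02 + 3.2144 = 9.2344.
Because errors are independent across components, Cov(Tᵢ,Tⱼ) = Cov(Xᵢ,Xⱼ); the off-diagonal part of the true-score variance is the same as above.
True-score variance = [1.7²·0.63 + 1.2²·0.77 + 1.3²·0.75] + 3.2144 = 4.197 + 3.2144 = 7.4114.
Reliability = 7.4114 / 9.2344 = 0.803.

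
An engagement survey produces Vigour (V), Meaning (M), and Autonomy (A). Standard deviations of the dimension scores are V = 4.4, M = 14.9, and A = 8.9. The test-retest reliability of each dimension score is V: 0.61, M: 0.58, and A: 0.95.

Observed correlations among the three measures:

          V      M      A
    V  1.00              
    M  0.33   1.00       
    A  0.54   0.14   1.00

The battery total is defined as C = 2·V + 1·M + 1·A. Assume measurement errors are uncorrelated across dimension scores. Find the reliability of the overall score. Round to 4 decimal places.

0.7829

Var(C) = 2²·4.4² + 14.9² + 8.9² + 2·[2·4.4·14.9·0.33 + 2·4.4·8.9·0.54 + 14.9·8.9·0.14] = 378.66 + 208.256 = 586.916.
Because errors are independent across components, Cov(Tᵢ,Tⱼ) = Cov(Xᵢ,Xⱼ); the off-diagonal part of the true-score variance is the same as above.
True-score variance = [2²·4.4²·0.61 + 14.9²·0.58 + 8.9²·0.95] + 208.256 = 251.254 + 208.256 = 459.509.
Reliability = 459.509 / 586.916 = 0.7829.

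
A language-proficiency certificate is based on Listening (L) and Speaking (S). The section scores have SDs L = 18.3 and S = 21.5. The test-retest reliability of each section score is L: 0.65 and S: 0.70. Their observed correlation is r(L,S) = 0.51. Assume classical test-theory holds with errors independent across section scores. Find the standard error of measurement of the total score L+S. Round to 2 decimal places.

Var(total) = 797.14 + 401.319 = 1198.46.
True-score variance = 541.254 + 401.319 = 942.572, so reliability = 0.7865.
Error variance = 1198.46 − 942.572 = 255.887; SEM = √255.887 = 16.00.

16.00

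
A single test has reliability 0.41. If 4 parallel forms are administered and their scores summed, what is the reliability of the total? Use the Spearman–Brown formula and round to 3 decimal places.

0.735

ρ_k = kρ / (1 + (k−1)ρ) = 4·0.41 / (1 + 3·0.41) = 1.640 / 2.230 = 0.735.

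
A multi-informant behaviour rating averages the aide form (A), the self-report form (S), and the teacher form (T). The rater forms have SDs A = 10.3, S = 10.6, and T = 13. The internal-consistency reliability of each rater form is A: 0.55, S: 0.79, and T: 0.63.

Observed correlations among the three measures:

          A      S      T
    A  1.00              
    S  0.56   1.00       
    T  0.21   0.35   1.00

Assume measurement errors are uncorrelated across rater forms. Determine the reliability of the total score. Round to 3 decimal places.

0.798

Var(A+S+T) = 10.3² + 10.6² + 13² + 2·[10.3·10.6·0.56 + 10.3·13·0.21 + 10.6·13·0.35] = 387.45 + 274.98 = 662.43.
With uncorrelated errors the cross-covariances are all true-score covariance, so they carry over unchanged; only the diagonal terms shrink to ρᵢσᵢ².
True-score variance = [10.3²·0.55 + 10.6²·0.79 + 13²·0.63] + 274.98 = 253.584 + 274.98 = 528.563.
Reliability = 528.563 / 662.43 = 0.798.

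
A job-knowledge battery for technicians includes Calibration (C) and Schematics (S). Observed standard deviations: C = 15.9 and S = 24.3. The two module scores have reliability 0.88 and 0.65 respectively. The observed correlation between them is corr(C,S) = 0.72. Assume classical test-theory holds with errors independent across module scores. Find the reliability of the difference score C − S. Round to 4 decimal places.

0.1740

Var(C−S) = 15.9² + 24.3² − 2·15.9·24.3·0.72 = 843.3 − 556.373 = 286.927.
Under uncorrelated errors the observed covariances equal the true-score covariances, so only the own-variance terms attenuate.
True-score variance = [15.9²·0.88 + 24.3²·0.65] − 556.373 = 606.291 − 556.373 = 49.9185.
Reliability = 49.9185 / 286.927 = 0.1740.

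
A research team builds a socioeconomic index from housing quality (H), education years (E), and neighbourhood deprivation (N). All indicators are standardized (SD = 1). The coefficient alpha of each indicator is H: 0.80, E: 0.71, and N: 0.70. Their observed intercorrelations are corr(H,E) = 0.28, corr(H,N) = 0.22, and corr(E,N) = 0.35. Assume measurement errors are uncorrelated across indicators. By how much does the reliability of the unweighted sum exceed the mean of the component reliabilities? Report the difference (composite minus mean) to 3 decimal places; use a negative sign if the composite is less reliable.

Var(sum) = 3 + 1.7 = 4.7; true-score variance = 2.21 + 1.7 = 3.91; composite reliability = 0.8319.
Mean component reliability = 0.7367.
Difference = 0.8319 − 0.7367 = 0.095.

0.095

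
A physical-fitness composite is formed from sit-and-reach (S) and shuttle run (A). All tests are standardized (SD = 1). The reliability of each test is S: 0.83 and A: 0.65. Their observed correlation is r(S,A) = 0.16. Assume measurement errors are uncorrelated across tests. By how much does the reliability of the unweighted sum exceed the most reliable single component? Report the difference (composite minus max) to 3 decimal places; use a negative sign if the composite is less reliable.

Var(sum) = 2 + 0.32 = 2.32; true-score variance = 1.48 + 0.32 = 1.8; composite reliability = 0.7759.
Max component reliability = 0.8300.
Difference = 0.7759 − 0.8300 = -0.054.

-0.054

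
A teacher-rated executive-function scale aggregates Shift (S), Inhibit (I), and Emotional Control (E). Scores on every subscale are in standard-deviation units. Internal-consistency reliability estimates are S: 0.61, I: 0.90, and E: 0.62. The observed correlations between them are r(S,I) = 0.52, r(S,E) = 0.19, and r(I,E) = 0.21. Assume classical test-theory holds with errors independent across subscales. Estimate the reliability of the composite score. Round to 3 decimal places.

Var(S+I+E) = 3 + 2·[0.52 + 0.19 + 0.21] = 3 + 1.84 = 4.84.
Because errors are independent across components, Cov(Tᵢ,Tⱼ) = Cov(Xᵢ,Xⱼ); the off-diagonal part of the true-score variance is the same as above.
True-score variance = [0.61 + 0.90 + 0.62] + 1.84 = 2.13 + 1.84 = 3.97.
Reliability = 3.97 / 4.84 = 0.820.

0.820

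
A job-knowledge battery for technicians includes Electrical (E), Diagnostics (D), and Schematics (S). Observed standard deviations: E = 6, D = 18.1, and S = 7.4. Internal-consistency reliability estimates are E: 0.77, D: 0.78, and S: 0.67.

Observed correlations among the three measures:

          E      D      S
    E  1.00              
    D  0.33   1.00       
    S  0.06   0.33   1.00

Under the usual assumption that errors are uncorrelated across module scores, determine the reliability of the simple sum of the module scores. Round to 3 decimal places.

Var(E+D+S) = 6² + 18.1² + 7.4² + 2·[6·18.1·0.33 + 6·7.4·0.06 + 18.1·7.4·0.33] = 418.37 + 165.404 = 583.774.
Under uncorrelated errors the observed covariances equal the true-score covariances, so only the own-variance terms attenuate.
True-score variance = [6²·0.77 + 18.1²·0.78 + 7.4²·0.67] + 165.404 = 319.945 + 165.404 = 485.349.
Reliability = 485.349 / 583.774 = 0.831.

0.831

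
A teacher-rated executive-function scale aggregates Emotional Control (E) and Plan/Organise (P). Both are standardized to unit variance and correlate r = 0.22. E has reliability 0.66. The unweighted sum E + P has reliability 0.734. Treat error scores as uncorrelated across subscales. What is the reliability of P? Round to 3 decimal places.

0.691

Var(E+P) = 2 + 2·0.22 = 2.440.
True-score variance = ρ_E + ρ_P + 2·0.22, so 0.734 = (0.66 + ρ_P + 0.44) / 2.440.
ρ_P = 0.734·2.440 − 0.66 − 0.44 = 0.691.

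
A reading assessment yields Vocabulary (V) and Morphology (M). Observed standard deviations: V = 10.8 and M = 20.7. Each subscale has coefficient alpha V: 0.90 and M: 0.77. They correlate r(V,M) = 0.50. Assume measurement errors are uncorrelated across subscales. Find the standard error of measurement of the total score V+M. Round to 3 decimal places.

10.498

Var(total) = 545.13 + 223.56 = 768.69.
True-score variance = 434.913 + 223.56 = 658.473, so reliability = 0.8566.
Error variance = 768.69 − 658.473 = 110.217; SEM = √110.217 = 10.498.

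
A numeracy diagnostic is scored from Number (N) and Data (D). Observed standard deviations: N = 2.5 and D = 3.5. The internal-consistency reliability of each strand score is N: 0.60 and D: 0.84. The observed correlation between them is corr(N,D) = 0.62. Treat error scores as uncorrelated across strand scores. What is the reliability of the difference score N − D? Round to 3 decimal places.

0.417

Var(N−D) = 2.5² + 3.5² − 2·2.5·3.5·0.62 = 18.5 − 10.85 = 7.65.
Under uncorrelated errors the observed covariances equal the true-score covariances, so only the own-variance terms attenuate.
True-score variance = [2.5²·0.60 + 3.5²·0.84] − 10.85 = 14.04 − 10.85 = 3.19.
Reliability = 3.19 / 7.65 = 0.417.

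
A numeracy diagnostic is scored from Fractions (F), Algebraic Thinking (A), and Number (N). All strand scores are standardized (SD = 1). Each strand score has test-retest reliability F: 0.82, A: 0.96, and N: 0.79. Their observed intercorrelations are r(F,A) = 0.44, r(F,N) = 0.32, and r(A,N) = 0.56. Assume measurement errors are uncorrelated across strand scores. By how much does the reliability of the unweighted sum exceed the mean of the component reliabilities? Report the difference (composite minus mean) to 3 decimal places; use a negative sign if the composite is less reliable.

0.067

Var(sum) = 3 + 2.64 = 5.64; true-score variance = 2.57 + 2.64 = 5.21; composite reliability = 0.9238.
Mean component reliability = 0.8567.
Difference = 0.9238 − 0.8567 = 0.067.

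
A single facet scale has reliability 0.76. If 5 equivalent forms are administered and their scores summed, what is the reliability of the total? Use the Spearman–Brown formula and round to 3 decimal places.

0.941

ρ_k = kρ / (1 + (k−1)ρ) = 5·0.76 / (1 + 4·0.76) = 3.800 / 4.040 = 0.941.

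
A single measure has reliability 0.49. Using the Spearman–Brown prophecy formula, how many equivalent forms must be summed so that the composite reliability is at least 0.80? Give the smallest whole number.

k ≥ ρ*(1−ρ₁)/(ρ₁(1−ρ*)) = 0.80·0.51 / (0.49·0.20) = 4.163.
Smallest integer k = 5.

5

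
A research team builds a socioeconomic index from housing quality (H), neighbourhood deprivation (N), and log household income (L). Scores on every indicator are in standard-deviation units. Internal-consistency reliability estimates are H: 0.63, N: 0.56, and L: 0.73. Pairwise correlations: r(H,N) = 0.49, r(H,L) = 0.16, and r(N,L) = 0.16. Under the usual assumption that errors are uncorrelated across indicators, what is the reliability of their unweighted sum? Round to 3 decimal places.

0.766

Var(H+N+L) = 3 + 2·[0.49 + 0.16 + 0.16] = 3 + 1.62 = 4.62.
With uncorrelated errors the cross-covariances are all true-score covariance, so they carry over unchanged; only the diagonal terms shrink to ρᵢσᵢ².
True-score variance = [0.63 + 0.56 + 0.73] + 1.62 = 1.92 + 1.62 = 3.54.
Reliability = 3.54 / 4.62 = 0.766.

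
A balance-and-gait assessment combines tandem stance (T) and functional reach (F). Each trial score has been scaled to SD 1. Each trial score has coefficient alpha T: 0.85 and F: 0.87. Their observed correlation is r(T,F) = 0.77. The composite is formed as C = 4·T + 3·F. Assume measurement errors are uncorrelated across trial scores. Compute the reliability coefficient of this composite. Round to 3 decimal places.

0.918

Var(C) = 4² + 3² + 2·[12·0.77] = 25 + 18.48 = 43.48.
Because errors are independent across components, Cov(Tᵢ,Tⱼ) = Cov(Xᵢ,Xⱼ); the off-diagonal part of the true-score variance is the same as above.
True-score variance = [4²·0.85 + 3²·0.87] + 18.48 = 21.43 + 18.48 = 39.91.
Reliability = 39.91 / 43.48 = 0.918.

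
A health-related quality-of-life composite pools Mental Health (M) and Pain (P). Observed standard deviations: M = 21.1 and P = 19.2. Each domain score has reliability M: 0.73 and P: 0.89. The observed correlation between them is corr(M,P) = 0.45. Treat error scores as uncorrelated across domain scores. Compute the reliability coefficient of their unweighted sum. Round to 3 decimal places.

0.864

Var(M+P) = 21.1² + 19.2² + 2·[21.1·19.2·0.45] = 813.85 + 364.608 = 1178.46.
Because errors are independent across components, Cov(Tᵢ,Tⱼ) = Cov(Xᵢ,Xⱼ); the off-diagonal part of the true-score variance is the same as above.
True-score variance = [21.1²·0.73 + 19.2²·0.89] + 364.608 = 653.093 + 364.608 = 1017.7.
Reliability = 1017.7 / 1178.46 = 0.864.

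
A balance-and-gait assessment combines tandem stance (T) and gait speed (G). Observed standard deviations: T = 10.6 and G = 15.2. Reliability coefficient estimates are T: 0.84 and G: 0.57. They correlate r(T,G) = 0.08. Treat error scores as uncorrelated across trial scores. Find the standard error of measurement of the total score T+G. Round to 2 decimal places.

Var(total) = 343.4 + 25.7792 = 369.179.
True-score variance = 226.075 + 25.7792 = 251.854, so reliability = 0.6822.
Error variance = 369.179 − 251.854 = 117.325; SEM = √117.325 = 10.83.

10.83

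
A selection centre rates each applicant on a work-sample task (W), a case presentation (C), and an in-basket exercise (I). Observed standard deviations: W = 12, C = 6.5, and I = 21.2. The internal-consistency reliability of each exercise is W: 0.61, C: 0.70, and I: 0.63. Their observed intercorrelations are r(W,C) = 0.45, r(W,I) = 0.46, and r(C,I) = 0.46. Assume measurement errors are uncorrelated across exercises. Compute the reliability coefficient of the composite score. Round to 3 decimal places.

0.780

Var(W+C+I) = 12² + 6.5² + 21.2² + 2·[12·6.5·0.45 + 12·21.2·0.46 + 6.5·21.2·0.46] = 635.69 + 431.024 = 1066.71.
With uncorrelated errors the cross-covariances are all true-score covariance, so they carry over unchanged; only the diagonal terms shrink to ρᵢσᵢ².
True-score variance = [12²·0.61 + 6.5²·0.70 + 21.2²·0.63] + 431.024 = 400.562 + 431.024 = 831.586.
Reliability = 831.586 / 1066.71 = 0.780.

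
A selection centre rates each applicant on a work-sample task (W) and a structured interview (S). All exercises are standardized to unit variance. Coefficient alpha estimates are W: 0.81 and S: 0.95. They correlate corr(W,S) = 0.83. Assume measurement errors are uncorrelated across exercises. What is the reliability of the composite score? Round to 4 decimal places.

0.9344

Var(W+S) = 2 + 2·[0.83] = 2 + 1.66 = 3.66.
Under uncorrelated errors the observed covariances equal the true-score covariances, so only the own-variance terms attenuate.
True-score variance = [0.81 + 0.95] + 1.66 = 1.76 + 1.66 = 3.42.
Reliability = 3.42 / 3.66 = 0.9344.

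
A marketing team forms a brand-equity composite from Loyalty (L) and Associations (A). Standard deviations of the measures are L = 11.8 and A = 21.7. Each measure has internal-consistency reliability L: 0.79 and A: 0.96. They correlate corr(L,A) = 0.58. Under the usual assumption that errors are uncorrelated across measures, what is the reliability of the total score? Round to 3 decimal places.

Var(L+A) = 11.8² + 21.7² + 2·[11.8·21.7·0.58] = 610.13 + 297.03 = 907.16.
Because errors are independent across components, Cov(Tᵢ,Tⱼ) = Cov(Xᵢ,Xⱼ); the off-diagonal part of the true-score variance is the same as above.
True-score variance = [11.8²·0.79 + 21.7²·0.96] + 297.03 = 562.054 + 297.03 = 859.084.
Reliability = 859.084 / 907.16 = 0.947.

0.947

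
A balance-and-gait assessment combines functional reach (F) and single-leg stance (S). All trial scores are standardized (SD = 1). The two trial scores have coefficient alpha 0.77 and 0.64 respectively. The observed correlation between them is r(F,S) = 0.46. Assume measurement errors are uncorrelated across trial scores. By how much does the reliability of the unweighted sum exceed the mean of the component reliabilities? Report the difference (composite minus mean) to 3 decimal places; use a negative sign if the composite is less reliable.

Var(sum) = 2 + 0.92 = 2.92; true-score variance = 1.41 + 0.92 = 2.33; composite reliability = 0.7979.
Mean component reliability = 0.7050.
Difference = 0.7979 − 0.7050 = 0.093.

0.093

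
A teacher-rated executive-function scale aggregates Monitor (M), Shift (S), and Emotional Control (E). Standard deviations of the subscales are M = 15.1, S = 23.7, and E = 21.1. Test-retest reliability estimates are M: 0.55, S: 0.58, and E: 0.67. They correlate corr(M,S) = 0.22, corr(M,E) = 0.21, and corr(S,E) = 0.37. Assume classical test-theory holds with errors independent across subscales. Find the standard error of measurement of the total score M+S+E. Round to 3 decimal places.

Var(total) = 1234.91 + 661.331 = 1896.24.
True-score variance = 749.476 + 661.331 = 1410.81, so reliability = 0.7440.
Error variance = 1896.24 − 1410.81 = 485.434; SEM = √485.434 = 22.033.

22.033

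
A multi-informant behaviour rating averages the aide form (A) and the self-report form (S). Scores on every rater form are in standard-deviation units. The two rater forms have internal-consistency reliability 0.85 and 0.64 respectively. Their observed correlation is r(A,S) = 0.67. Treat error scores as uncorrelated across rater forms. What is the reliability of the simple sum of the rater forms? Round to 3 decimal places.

Var(A+S) = 2 + 2·[0.67] = 2 + 1.34 = 3.34.
With uncorrelated errors the cross-covariances are all true-score covariance, so they carry over unchanged; only the diagonal terms shrink to ρᵢσᵢ².
True-score variance = [0.85 + 0.64] + 1.34 = 1.49 + 1.34 = 2.83.
Reliability = 2.83 / 3.34 = 0.847.

0.847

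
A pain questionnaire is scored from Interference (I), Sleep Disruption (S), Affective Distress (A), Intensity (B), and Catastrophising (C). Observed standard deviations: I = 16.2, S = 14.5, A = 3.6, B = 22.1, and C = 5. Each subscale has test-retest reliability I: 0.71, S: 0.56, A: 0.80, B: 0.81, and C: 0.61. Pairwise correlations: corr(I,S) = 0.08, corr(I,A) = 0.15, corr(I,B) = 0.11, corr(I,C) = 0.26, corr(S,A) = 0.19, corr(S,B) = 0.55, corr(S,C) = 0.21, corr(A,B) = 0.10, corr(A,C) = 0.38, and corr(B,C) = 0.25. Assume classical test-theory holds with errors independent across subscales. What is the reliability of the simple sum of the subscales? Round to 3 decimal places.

0.835

Var(I+S+A+B+C) = 16.2² + 14.5² + 3.6² + 22.1² + 5² + 2·[16.2·14.5·0.08 + 16.2·3.6·0.15 + 16.2·22.1·0.11 + 16.2·5·0.26 + 14.5·3.6·0.19 + 14.5·22.1·0.55 + 14.5·5·0.21 + 3.6·22.1·0.10 + 3.6·5·0.38 + 22.1·5·0.25] = 999.06 + 663.587 = 1662.65.
With uncorrelated errors the cross-covariances are all true-score covariance, so they carry over unchanged; only the diagonal terms shrink to ρᵢσᵢ².
True-score variance = [16.2²·0.71 + 14.5²·0.56 + 3.6²·0.80 + 22.1²·0.81 + 5²·0.61] + 663.587 = 725.303 + 663.587 = 1388.89.
Reliability = 1388.89 / 1662.65 = 0.835.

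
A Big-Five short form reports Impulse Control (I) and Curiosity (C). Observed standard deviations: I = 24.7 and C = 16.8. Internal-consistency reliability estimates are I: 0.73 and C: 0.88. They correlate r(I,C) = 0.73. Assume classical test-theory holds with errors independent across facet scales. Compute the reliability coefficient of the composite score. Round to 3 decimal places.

Var(I+C) = 24.7² + 16.8² + 2·[24.7·16.8·0.73] = 892.33 + 605.842 = 1498.17.
With uncorrelated errors the cross-covariances are all true-score covariance, so they carry over unchanged; only the diagonal terms shrink to ρᵢσᵢ².
True-score variance = [24.7²·0.73 + 16.8²·0.88] + 605.842 = 693.737 + 605.842 = 1299.58.
Reliability = 1299.58 / 1498.17 = 0.867.

0.867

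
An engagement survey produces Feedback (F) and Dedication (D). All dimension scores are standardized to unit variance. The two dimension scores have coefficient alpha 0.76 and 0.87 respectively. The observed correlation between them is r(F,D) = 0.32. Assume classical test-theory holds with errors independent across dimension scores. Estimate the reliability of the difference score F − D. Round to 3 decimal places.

Var(F−D) = 1 + 1 − 2·0.32 = 2 − 0.64 = 1.36.
Under uncorrelated errors the observed covariances equal the true-score covariances, so only the own-variance terms attenuate.
True-score variance = [0.76 + 0.87] − 0.64 = 1.63 − 0.64 = 0.99.
Reliability = 0.99 / 1.36 = 0.728.

0.728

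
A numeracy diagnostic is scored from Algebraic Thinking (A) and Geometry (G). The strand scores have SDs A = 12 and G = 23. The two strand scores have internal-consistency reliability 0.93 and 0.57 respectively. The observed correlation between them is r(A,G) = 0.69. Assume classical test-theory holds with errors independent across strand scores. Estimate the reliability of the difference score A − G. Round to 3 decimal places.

Var(A−G) = 12² + 23² − 2·12·23·0.69 = 673 − 380.88 = 292.12.
With uncorrelated errors the cross-covariances are all true-score covariance, so they carry over unchanged; only the diagonal terms shrink to ρᵢσᵢ².
True-score variance = [12²·0.93 + 23²·0.57] − 380.88 = 435.45 − 380.88 = 54.57.
Reliability = 54.57 / 292.12 = 0.187.

0.187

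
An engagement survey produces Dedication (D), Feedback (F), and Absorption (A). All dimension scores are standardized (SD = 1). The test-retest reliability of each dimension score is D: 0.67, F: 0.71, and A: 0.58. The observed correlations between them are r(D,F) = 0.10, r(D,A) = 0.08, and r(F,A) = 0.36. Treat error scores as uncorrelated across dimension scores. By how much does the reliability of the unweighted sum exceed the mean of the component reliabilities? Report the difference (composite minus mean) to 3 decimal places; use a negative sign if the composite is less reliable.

0.092

Var(sum) = 3 + 1.08 = 4.08; true-score variance = 1.96 + 1.08 = 3.04; composite reliability = 0.7451.
Mean component reliability = 0.6533.
Difference = 0.7451 − 0.6533 = 0.092.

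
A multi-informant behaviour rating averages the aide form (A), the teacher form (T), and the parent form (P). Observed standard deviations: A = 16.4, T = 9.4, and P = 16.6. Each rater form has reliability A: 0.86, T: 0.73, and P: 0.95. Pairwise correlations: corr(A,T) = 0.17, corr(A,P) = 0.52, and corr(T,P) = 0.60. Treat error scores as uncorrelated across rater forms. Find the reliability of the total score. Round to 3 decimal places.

Var(A+T+P) = 16.4² + 9.4² + 16.6² + 2·[16.4·9.4·0.17 + 16.4·16.6·0.52 + 9.4·16.6·0.60] = 632.88 + 522.792 = 1155.67.
Because errors are independent across components, Cov(Tᵢ,Tⱼ) = Cov(Xᵢ,Xⱼ); the off-diagonal part of the true-score variance is the same as above.
True-score variance = [16.4²·0.86 + 9.4²·0.73 + 16.6²·0.95] + 522.792 = 557.59 + 522.792 = 1080.38.
Reliability = 1080.38 / 1155.67 = 0.935.

0.935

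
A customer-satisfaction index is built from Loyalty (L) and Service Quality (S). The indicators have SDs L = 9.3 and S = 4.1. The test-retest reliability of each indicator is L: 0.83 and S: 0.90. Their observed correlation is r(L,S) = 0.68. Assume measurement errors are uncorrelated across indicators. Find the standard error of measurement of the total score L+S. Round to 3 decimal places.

Var(total) = 103.3 + 51.8568 = 155.157.
True-score variance = 86.9157 + 51.8568 = 138.773, so reliability = 0.8944.
Error variance = 155.157 − 138.773 = 16.3843; SEM = √16.3843 = 4.048.

4.048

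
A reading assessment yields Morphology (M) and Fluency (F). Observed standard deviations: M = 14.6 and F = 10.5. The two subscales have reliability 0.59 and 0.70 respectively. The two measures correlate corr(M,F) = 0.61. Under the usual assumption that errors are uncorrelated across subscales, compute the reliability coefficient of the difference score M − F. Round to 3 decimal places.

0.117

Var(M−F) = 14.6² + 10.5² − 2·14.6·10.5·0.61 = 323.41 − 187.026 = 136.384.
Under uncorrelated errors the observed covariances equal the true-score covariances, so only the own-variance terms attenuate.
True-score variance = [14.6²·0.59 + 10.5²·0.70] − 187.026 = 202.939 − 187.026 = 15.9134.
Reliability = 15.9134 / 136.384 = 0.117.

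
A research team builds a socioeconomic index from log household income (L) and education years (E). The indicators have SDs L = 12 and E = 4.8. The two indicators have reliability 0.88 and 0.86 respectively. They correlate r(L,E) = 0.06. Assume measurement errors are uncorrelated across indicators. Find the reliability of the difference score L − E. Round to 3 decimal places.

Var(L−E) = 12² + 4.8² − 2·12·4.8·0.06 = 167.04 − 6.912 = 160.128.
With uncorrelated errors the cross-covariances are all true-score covariance, so they carry over unchanged; only the diagonal terms shrink to ρᵢσᵢ².
True-score variance = [12²·0.88 + 4.8²·0.86] − 6.912 = 146.534 − 6.912 = 139.622.
Reliability = 139.622 / 160.128 = 0.872.

0.872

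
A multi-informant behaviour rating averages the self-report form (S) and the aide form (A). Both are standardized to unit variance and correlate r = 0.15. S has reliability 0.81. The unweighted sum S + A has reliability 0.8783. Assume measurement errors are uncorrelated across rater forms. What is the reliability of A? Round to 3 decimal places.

Var(S+A) = 2 + 2·0.15 = 2.300.
True-score variance = ρ_S + ρ_A + 2·0.15, so 0.8783 = (0.81 + ρ_A + 0.30) / 2.300.
ρ_A = 0.8783·2.300 − 0.81 − 0.30 = 0.910.

0.910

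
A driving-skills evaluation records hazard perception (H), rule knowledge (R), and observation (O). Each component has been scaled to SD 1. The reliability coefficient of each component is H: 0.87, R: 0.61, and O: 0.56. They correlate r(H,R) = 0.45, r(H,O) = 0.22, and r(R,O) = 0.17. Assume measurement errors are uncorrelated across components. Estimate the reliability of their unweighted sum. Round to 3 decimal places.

0.795

Var(H+R+O) = 3 + 2·[0.45 + 0.22 + 0.17] = 3 + 1.68 = 4.68.
Because errors are independent across components, Cov(Tᵢ,Tⱼ) = Cov(Xᵢ,Xⱼ); the off-diagonal part of the true-score variance is the same as above.
True-score variance = [0.87 + 0.61 + 0.56] + 1.68 = 2.04 + 1.68 = 3.72.
Reliability = 3.72 / 4.68 = 0.795.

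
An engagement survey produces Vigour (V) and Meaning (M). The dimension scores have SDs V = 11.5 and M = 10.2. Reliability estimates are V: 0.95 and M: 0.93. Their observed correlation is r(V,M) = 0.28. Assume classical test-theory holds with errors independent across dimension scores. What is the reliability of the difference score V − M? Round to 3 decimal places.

0.919

Var(V−M) = 11.5² + 10.2² − 2·11.5·10.2·0.28 = 236.29 − 65.688 = 170.602.
Under uncorrelated errors the observed covariances equal the true-score covariances, so only the own-variance terms attenuate.
True-score variance = [11.5²·0.95 + 10.2²·0.93] − 65.688 = 222.395 − 65.688 = 156.707.
Reliability = 156.707 / 170.602 = 0.919.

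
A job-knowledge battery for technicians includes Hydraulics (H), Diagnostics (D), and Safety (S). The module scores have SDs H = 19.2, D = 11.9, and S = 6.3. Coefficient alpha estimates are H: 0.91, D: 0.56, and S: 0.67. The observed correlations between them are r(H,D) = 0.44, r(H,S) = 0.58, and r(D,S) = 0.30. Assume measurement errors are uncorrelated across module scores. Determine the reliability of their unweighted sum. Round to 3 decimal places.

Var(H+D+S) = 19.2² + 11.9² + 6.3² + 2·[19.2·11.9·0.44 + 19.2·6.3·0.58 + 11.9·6.3·0.30] = 549.94 + 386.358 = 936.298.
With uncorrelated errors the cross-covariances are all true-score covariance, so they carry over unchanged; only the diagonal terms shrink to ρᵢσᵢ².
True-score variance = [19.2²·0.91 + 11.9²·0.56 + 6.3²·0.67] + 386.358 = 441.356 + 386.358 = 827.714.
Reliability = 827.714 / 936.298 = 0.884.

0.884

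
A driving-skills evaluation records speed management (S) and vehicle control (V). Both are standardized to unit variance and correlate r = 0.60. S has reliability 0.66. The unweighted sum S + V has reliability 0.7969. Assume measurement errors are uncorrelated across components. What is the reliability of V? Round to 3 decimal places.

0.690

Var(S+V) = 2 + 2·0.60 = 3.200.
True-score variance = ρ_S + ρ_V + 2·0.60, so 0.7969 = (0.66 + ρ_V + 1.20) / 3.200.
ρ_V = 0.7969·3.200 − 0.66 − 1.20 = 0.690.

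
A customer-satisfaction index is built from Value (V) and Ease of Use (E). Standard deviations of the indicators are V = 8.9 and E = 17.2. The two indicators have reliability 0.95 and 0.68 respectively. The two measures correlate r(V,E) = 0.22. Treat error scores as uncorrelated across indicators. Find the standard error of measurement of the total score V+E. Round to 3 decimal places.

9.931

Var(total) = 375.05 + 67.3552 = 442.405.
True-score variance = 276.421 + 67.3552 = 343.776, so reliability = 0.7771.
Error variance = 442.405 − 343.776 = 98.6293; SEM = √98.6293 = 9.931.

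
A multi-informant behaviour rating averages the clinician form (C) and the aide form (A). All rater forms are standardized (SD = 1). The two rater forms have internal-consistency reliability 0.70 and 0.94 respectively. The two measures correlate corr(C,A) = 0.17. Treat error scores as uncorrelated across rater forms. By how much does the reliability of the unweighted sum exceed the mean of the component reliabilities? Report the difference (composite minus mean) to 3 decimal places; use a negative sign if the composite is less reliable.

Var(sum) = 2 + 0.34 = 2.34; true-score variance = 1.64 + 0.34 = 1.98; composite reliability = 0.8462.
Mean component reliability = 0.8200.
Difference = 0.8462 − 0.8200 = 0.026.

0.026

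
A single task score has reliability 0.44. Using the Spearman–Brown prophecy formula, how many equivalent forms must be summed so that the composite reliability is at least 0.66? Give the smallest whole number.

k ≥ ρ*(1−ρ₁)/(ρ₁(1−ρ*)) = 0.66·0.56 / (0.44·0.34) = 2.471.
Smallest integer k = 3.

3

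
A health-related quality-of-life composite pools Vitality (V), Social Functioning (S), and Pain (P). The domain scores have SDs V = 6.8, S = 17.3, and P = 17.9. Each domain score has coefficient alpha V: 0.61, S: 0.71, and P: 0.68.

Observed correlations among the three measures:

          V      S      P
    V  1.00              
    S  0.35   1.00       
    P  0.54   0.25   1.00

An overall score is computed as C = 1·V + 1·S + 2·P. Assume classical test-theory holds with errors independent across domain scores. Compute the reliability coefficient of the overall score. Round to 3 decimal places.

Var(C) = 6.8² + 17.3² + 2²·17.9² + 2·[6.8·17.3·0.35 + 2·6.8·17.9·0.54 + 2·17.3·17.9·0.25] = 1627.17 + 654.933 = 2282.1.
With uncorrelated errors the cross-covariances are all true-score covariance, so they carry over unchanged; only the diagonal terms shrink to ρᵢσᵢ².
True-score variance = [6.8²·0.61 + 17.3²·0.71 + 2²·17.9²·0.68] + 654.933 = 1112.22 + 654.933 = 1767.15.
Reliability = 1767.15 / 2282.1 = 0.774.

0.774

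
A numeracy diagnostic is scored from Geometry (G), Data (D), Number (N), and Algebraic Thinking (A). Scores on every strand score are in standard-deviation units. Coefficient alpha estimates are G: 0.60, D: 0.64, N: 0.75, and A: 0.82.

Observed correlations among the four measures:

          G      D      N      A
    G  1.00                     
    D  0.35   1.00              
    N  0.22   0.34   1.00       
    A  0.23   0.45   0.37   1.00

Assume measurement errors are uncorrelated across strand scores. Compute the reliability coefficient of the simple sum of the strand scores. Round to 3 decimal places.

0.850

Var(G+D+N+A) = 4 + 2·[0.35 + 0.22 + 0.23 + 0.34 + 0.45 + 0.37] = 4 + 3.92 = 7.92.
Under uncorrelated errors the observed covariances equal the true-score covariances, so only the own-variance terms attenuate.
True-score variance = [0.60 + 0.64 + 0.75 + 0.82] + 3.92 = 2.81 + 3.92 = 6.73.
Reliability = 6.73 / 7.92 = 0.850.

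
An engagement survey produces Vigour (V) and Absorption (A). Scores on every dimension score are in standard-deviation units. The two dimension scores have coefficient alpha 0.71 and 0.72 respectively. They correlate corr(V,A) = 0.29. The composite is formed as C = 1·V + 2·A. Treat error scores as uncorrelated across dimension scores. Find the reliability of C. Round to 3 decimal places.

0.771

Var(C) = 1 + 2² + 2·[2·0.29] = 5 + 1.16 = 6.16.
Because errors are independent across components, Cov(Tᵢ,Tⱼ) = Cov(Xᵢ,Xⱼ); the off-diagonal part of the true-score variance is the same as above.
True-score variance = [0.71 + 2²·0.72] + 1.16 = 3.59 + 1.16 = 4.75.
Reliability = 4.75 / 6.16 = 0.771.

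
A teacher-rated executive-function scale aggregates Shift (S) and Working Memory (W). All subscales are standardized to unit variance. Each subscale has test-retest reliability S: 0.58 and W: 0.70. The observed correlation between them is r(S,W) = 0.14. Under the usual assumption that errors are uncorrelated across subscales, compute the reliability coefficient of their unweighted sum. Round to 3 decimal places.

Var(S+W) = 2 + 2·[0.14] = 2 + 0.28 = 2.28.
Under uncorrelated errors the observed covariances equal the true-score covariances, so only the own-variance terms attenuate.
True-score variance = [0.58 + 0.70] + 0.28 = 1.28 + 0.28 = 1.56.
Reliability = 1.56 / 2.28 = 0.684.

0.684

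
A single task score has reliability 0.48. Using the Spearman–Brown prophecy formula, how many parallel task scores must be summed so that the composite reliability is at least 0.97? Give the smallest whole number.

k ≥ ρ*(1−ρ₁)/(ρ₁(1−ρ*)) = 0.97·0.52 / (0.48·0.03) = 35.028.
Smallest integer k = 36.

36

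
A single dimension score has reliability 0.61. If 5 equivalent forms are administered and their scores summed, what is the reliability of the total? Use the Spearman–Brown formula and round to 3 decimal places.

0.887

ρ_k = kρ / (1 + (k−1)ρ) = 5·0.61 / (1 + 4·0.61) = 3.050 / 3.440 = 0.887.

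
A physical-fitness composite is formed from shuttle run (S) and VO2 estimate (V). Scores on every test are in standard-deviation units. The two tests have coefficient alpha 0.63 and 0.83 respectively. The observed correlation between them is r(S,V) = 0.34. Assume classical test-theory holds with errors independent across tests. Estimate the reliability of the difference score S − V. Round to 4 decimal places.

Var(S−V) = 1 + 1 − 2·0.34 = 2 − 0.68 = 1.32.
Because errors are independent across components, Cov(Tᵢ,Tⱼ) = Cov(Xᵢ,Xⱼ); the off-diagonal part of the true-score variance is the same as above.
True-score variance = [0.63 + 0.83] − 0.68 = 1.46 − 0.68 = 0.78.
Reliability = 0.78 / 1.32 = 0.5909.

0.5909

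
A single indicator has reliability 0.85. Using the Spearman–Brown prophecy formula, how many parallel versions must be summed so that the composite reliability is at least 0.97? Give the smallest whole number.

k ≥ ρ*(1−ρ₁)/(ρ₁(1−ρ*)) = 0.97·0.15 / (0.85·0.03) = 5.706.
Smallest integer k = 6.

6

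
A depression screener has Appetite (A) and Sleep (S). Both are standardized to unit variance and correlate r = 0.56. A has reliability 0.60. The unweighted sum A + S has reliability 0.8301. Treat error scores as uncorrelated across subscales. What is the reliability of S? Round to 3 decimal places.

0.870

Var(A+S) = 2 + 2·0.56 = 3.120.
True-score variance = ρ_A + ρ_S + 2·0.56, so 0.8301 = (0.60 + ρ_S + 1.12) / 3.120.
ρ_S = 0.8301·3.120 − 0.60 − 1.12 = 0.870.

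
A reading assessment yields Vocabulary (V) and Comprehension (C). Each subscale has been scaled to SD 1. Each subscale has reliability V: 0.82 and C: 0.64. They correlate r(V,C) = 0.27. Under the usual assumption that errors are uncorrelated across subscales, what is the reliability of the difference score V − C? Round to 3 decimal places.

Var(V−C) = 1 + 1 − 2·0.27 = 2 − 0.54 = 1.46.
With uncorrelated errors the cross-covariances are all true-score covariance, so they carry over unchanged; only the diagonal terms shrink to ρᵢσᵢ².
True-score variance = [0.82 + 0.64] − 0.54 = 1.46 − 0.54 = 0.92.
Reliability = 0.92 / 1.46 = 0.630.

0.630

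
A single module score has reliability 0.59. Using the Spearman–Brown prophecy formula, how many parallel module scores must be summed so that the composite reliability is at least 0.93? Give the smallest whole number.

k ≥ ρ*(1−ρ₁)/(ρ₁(1−ρ*)) = 0.93·0.41 / (0.59·0.07) = 9.232.
Smallest integer k = 10.

10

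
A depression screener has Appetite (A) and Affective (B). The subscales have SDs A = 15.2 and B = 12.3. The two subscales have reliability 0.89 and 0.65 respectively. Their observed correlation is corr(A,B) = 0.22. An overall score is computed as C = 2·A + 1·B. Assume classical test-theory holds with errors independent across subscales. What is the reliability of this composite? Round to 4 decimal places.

0.8753

Var(C) = 2²·15.2² + 12.3² + 2·[2·15.2·12.3·0.22] = 1075.45 + 164.525 = 1239.97.
Under uncorrelated errors the observed covariances equal the true-score covariances, so only the own-variance terms attenuate.
True-score variance = [2²·15.2²·0.89 + 12.3²·0.65] + 164.525 = 920.841 + 164.525 = 1085.37.
Reliability = 1085.37 / 1239.97 = 0.8753.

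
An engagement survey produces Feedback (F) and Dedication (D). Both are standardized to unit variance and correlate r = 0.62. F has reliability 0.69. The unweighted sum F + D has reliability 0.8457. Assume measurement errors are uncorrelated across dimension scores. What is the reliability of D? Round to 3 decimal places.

Var(F+D) = 2 + 2·0.62 = 3.240.
True-score variance = ρ_F + ρ_D + 2·0.62, so 0.8457 = (0.69 + ρ_D + 1.24) / 3.240.
ρ_D = 0.8457·3.240 − 0.69 − 1.24 = 0.810.

0.810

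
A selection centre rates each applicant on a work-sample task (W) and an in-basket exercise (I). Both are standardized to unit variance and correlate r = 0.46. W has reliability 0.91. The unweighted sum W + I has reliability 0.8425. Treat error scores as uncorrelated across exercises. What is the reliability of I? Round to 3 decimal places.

0.630

Var(W+I) = 2 + 2·0.46 = 2.920.
True-score variance = ρ_W + ρ_I + 2·0.46, so 0.8425 = (0.91 + ρ_I + 0.92) / 2.920.
ρ_I = 0.8425·2.920 − 0.91 − 0.92 = 0.630.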